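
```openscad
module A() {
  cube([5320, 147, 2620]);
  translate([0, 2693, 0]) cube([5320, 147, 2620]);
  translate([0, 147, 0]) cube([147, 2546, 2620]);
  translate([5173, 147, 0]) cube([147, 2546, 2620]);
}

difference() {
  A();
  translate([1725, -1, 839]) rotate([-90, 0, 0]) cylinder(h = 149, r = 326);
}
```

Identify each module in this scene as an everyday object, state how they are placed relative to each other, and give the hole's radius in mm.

The subtracted cylinder has r = 326 mm.

A is a house frame. The house frame has a circular hole through its front wall. The hole's radius is 326 mm.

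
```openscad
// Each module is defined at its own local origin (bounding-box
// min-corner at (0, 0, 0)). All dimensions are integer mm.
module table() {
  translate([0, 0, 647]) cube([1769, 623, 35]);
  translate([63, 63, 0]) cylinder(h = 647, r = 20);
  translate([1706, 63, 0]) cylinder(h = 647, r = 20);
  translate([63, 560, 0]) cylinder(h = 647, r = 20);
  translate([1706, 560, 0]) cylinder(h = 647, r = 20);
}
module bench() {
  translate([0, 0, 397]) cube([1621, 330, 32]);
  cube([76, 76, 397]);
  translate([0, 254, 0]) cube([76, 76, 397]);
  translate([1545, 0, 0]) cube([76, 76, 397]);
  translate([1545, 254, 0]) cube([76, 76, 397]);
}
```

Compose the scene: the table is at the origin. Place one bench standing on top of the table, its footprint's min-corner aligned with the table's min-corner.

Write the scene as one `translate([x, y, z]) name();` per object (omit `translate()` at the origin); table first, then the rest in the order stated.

table();
translate([0, 0, 682]) bench();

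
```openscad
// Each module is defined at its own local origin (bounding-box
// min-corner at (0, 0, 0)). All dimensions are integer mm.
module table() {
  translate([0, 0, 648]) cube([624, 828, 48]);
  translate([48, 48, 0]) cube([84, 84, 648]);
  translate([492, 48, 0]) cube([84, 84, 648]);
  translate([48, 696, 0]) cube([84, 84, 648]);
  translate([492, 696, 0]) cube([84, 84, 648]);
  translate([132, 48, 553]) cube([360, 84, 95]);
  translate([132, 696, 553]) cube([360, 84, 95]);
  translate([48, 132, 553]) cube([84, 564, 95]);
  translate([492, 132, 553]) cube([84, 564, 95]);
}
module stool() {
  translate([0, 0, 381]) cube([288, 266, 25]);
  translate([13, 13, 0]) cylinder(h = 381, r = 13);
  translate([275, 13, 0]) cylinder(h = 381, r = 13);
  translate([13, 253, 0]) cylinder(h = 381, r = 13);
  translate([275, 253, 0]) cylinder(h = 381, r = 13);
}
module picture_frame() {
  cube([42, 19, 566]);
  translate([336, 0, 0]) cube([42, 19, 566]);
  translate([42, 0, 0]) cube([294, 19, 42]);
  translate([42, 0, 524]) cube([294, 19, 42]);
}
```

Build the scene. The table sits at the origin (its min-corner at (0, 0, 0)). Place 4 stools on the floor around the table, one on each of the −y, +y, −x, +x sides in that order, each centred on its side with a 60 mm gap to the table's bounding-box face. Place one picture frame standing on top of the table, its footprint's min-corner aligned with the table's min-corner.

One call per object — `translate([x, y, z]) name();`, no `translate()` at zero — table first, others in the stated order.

table();
translate([168, -326, 0]) stool();
translate([168, 888, 0]) stool();
translate([-348, 281, 0]) stool();
translate([684, 281, 0]) stool();
translate([0, 0, 696]) picture_frame();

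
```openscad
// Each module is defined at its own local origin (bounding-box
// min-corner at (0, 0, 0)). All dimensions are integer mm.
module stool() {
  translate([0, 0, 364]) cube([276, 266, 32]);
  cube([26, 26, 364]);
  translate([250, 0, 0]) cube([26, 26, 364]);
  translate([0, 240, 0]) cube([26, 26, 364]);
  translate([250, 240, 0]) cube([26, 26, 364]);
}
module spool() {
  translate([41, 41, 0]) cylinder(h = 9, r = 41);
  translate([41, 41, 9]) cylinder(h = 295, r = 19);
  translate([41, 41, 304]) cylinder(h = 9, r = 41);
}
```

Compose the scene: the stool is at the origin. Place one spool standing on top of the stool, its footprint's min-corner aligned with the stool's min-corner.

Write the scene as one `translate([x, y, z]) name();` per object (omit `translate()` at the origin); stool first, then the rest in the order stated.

stool();
translate([0, 0, 396]) spool();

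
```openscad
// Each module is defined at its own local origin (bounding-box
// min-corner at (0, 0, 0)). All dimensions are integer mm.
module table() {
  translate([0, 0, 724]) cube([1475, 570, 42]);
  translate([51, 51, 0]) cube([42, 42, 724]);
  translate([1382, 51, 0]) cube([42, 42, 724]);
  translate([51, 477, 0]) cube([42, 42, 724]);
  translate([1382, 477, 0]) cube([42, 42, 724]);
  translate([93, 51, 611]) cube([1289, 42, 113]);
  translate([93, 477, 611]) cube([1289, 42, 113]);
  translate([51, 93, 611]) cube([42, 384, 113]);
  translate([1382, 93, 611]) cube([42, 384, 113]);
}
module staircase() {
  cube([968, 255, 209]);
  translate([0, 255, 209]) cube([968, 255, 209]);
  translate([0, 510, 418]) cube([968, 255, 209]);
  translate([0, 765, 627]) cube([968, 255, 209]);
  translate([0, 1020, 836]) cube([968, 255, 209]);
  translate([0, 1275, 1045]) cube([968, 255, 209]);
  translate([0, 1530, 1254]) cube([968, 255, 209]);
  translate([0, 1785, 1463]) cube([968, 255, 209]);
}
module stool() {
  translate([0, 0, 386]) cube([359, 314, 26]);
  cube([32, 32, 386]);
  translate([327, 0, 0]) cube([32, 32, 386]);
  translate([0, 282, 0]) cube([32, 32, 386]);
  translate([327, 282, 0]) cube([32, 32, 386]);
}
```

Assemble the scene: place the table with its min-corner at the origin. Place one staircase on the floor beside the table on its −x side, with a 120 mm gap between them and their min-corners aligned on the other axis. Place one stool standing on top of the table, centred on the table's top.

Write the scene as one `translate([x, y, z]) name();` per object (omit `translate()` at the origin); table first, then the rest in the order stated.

table();
translate([-1088, 0, 0]) staircase();
translate([558, 128, 766]) stool();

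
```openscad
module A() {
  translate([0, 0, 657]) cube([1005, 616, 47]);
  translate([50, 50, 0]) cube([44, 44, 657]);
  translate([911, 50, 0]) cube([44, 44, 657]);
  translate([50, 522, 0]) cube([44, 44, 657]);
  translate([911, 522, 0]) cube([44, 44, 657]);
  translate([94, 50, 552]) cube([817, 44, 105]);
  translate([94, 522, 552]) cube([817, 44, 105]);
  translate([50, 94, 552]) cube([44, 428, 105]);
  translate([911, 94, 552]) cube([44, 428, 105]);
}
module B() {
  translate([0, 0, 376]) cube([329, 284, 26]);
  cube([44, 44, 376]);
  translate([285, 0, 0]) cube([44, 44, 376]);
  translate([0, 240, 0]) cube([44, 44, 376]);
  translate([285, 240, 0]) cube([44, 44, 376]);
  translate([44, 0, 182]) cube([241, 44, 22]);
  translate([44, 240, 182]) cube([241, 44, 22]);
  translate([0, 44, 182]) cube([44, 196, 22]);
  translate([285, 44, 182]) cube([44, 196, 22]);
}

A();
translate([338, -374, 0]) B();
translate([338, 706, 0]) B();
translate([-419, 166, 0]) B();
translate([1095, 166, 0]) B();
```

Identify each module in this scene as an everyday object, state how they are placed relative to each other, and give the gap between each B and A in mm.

Each stool's nearest face is 90 mm from the table's bounding box.

A is a table. B is a stool. Four stools sit around the table at the −y, +y, −x, +x sides. The gap between each stool and the table is 90 mm.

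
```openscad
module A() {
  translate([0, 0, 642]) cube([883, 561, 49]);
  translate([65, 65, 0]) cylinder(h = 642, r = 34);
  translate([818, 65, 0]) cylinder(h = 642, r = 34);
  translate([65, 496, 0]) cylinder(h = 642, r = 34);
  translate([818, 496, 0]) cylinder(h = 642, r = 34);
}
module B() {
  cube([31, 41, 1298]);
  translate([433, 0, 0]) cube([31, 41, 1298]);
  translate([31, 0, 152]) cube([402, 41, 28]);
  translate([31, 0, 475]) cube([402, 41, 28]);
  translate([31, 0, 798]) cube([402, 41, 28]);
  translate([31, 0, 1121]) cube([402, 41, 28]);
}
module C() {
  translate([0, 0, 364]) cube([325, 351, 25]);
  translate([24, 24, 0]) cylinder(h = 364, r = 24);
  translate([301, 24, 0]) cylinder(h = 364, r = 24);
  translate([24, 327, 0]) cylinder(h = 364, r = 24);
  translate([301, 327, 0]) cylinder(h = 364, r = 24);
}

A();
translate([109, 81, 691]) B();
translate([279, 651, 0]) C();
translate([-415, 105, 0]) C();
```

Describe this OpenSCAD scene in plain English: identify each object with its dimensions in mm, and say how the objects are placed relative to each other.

A is a table with a 883×561 mm rectangular top, 49 mm thick, top surface at z = 691 mm, supported by four round legs of 68 mm diameter, each leg's bounding box inset 31 mm from the nearest pair of top edges, running from the floor.

B is a wooden ladder with two side rails of 31×41 mm section and 1298 mm height, set 464 mm apart overall. Between them run 4 rectangular rungs (41 mm deep, 28 mm thick), front faces flush with the rails' −y face. The bottom of the first rung is 152 mm above the floor and each subsequent rung is 323 mm higher than the one below.

C is a four-legged stool. The seat is a 325×351×25 mm slab whose top surface is at z = 389 mm; four round legs, each 48 mm in diameter, run from the floor (z = 0) to the underside of the seat, each leg's axis is inset half a diameter from the nearest pair of seat edges (so the leg's bounding box is flush with the corner).

The ladder is on top of the table. Two stools sit around the table at the +y, −x sides.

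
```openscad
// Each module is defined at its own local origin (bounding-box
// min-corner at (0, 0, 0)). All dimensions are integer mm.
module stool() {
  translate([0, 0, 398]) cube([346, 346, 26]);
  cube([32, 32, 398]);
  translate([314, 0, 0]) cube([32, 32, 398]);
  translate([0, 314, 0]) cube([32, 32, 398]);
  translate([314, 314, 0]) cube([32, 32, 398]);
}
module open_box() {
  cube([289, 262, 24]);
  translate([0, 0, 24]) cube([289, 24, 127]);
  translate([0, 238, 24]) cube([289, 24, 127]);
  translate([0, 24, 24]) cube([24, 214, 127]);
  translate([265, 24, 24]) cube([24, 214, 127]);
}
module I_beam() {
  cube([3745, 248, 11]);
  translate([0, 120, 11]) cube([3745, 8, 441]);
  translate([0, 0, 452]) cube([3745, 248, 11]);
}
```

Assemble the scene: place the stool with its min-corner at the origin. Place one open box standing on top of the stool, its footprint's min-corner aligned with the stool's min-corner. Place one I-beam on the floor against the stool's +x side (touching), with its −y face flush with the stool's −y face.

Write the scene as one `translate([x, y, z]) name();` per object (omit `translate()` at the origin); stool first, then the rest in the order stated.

stool();
translate([0, 0, 424]) open_box();
translate([346, 0, 0]) I_beam();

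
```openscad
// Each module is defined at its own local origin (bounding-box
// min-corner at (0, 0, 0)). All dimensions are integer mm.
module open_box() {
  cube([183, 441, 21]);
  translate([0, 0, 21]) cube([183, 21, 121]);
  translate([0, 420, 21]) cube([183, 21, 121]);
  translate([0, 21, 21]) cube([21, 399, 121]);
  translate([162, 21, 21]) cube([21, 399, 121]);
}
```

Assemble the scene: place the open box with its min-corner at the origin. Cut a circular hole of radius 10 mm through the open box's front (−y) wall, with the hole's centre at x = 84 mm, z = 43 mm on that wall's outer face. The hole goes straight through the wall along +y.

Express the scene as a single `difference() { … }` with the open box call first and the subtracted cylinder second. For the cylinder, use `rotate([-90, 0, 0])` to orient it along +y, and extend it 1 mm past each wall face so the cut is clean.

difference() {
  open_box();
  translate([84, -1, 43]) rotate([-90, 0, 0]) cylinder(h = 23, r = 10);
}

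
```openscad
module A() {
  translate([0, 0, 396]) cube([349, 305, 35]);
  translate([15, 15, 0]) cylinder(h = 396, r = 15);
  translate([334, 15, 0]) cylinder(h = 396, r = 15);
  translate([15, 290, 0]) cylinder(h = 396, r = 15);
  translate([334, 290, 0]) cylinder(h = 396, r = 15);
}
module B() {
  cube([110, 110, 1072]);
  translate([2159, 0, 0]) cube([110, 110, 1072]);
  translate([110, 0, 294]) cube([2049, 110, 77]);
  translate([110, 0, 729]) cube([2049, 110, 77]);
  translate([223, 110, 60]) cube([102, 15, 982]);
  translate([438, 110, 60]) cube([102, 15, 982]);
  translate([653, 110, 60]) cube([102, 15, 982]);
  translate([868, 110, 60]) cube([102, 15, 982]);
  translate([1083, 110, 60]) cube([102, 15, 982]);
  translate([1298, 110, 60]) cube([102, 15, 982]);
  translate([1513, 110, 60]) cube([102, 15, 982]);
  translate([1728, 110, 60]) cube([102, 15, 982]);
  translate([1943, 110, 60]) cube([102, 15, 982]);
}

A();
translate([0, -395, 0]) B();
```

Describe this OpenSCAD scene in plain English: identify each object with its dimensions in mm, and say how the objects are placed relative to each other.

A is a four-legged stool. The seat is 349×305 mm, 35 mm thick, top at z = 431 mm. It stands on four round legs, each 30 mm in diameter, from z = 0 to the seat underside, each leg's axis is inset half a diameter from the nearest pair of seat edges (so the leg's bounding box is flush with the corner).

B is a fence section. Two 110×110 mm posts, 1072 mm tall, stand on the floor with a clear span of 2049 mm between their inner faces. Two horizontal rails of 110×77 mm section span the gap between the posts with their undersides at z = 294 mm and z = 729 mm, flush with the posts' −y face. 9 pickets, each 102 mm wide, 15 mm thick and 982 mm tall, are fixed to the +y face of the rails with their bottoms at z = 60 mm, evenly spaced across the span with equal gaps (rounded down to the nearest mm) at the −x end and between each pair — any rounding remainder accumulates at the +x end.

The fence section is on the floor beside the stool on its −y side.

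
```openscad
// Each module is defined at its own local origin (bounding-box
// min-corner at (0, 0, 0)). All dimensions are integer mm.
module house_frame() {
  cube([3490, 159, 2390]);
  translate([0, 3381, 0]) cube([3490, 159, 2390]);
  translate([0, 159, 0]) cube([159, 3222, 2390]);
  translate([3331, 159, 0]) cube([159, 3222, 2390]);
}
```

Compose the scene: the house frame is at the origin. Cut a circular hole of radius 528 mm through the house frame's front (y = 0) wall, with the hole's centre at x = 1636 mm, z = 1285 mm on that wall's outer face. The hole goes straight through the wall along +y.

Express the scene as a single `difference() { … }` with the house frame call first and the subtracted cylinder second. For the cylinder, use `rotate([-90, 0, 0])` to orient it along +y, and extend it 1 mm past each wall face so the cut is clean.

difference() {
  house_frame();
  translate([1636, -1, 1285]) rotate([-90, 0, 0]) cylinder(h = 161, r = 528);
}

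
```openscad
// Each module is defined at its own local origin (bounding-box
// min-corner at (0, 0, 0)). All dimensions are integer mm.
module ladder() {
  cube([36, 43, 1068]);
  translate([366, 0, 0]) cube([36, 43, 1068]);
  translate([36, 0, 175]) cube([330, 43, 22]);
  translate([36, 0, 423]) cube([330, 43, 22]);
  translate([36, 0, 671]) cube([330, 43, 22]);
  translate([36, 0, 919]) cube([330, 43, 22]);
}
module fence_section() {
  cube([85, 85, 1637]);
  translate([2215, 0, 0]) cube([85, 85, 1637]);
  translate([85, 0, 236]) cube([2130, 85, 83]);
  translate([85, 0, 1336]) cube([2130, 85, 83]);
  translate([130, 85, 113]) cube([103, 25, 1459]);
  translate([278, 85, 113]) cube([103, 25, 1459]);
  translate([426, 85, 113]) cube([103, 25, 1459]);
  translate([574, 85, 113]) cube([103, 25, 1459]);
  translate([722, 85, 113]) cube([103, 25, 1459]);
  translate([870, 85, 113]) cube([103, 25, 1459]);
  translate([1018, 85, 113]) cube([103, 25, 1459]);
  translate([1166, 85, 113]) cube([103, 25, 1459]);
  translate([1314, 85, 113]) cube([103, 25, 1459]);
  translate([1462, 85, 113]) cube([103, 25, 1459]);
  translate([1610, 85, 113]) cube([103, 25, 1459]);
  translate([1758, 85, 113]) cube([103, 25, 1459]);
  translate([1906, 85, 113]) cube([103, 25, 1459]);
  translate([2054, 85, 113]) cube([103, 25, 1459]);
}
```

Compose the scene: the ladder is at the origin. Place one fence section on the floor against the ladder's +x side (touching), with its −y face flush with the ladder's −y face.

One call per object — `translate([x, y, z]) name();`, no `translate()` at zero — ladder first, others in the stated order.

ladder();
translate([402, 0, 0]) fence_section();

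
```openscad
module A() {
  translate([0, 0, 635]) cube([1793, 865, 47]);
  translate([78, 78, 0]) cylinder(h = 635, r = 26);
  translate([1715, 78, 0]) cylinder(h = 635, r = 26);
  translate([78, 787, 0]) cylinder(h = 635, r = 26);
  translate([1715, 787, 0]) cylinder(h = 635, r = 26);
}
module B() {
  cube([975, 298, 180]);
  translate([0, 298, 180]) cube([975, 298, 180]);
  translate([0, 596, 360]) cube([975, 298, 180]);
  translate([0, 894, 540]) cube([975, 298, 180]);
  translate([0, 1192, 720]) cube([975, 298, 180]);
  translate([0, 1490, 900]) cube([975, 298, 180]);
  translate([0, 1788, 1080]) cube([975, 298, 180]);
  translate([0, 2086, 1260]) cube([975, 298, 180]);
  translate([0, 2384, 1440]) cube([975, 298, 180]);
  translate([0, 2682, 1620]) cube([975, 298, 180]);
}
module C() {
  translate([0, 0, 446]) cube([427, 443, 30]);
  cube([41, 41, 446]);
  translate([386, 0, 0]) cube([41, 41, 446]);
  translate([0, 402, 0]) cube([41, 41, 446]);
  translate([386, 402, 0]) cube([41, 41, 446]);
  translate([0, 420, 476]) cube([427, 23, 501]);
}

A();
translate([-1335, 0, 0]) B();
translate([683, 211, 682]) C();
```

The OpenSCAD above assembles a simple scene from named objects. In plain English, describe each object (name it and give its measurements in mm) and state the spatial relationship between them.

A is a table with a 1793×865 mm rectangular top, 47 mm thick, top surface at z = 682 mm, supported by four round legs of 52 mm diameter, each leg's bounding box inset 52 mm from the nearest pair of top edges, running from the floor.

B is a run of 10 identical solid stair steps. Each tread is 975×298 mm and each step block is 180 mm high. Step 1 rests on the floor; step k is offset from step 1 by (k−1)×298 mm in y and (k−1)×180 mm in z.

C is a chair. The seat is a 427×443×30 mm slab with its top at z = 476 mm, on four 41×41 mm corner legs (flush with the seat edges, standing on z = 0). A flat backrest 23 mm thick, 501 mm tall, spans the full seat width and rises from the seat top along its +y edge, rear face flush with the rear of the seat.

The staircase is on the floor beside the table on its −x side. The chair is on top of the table, centred.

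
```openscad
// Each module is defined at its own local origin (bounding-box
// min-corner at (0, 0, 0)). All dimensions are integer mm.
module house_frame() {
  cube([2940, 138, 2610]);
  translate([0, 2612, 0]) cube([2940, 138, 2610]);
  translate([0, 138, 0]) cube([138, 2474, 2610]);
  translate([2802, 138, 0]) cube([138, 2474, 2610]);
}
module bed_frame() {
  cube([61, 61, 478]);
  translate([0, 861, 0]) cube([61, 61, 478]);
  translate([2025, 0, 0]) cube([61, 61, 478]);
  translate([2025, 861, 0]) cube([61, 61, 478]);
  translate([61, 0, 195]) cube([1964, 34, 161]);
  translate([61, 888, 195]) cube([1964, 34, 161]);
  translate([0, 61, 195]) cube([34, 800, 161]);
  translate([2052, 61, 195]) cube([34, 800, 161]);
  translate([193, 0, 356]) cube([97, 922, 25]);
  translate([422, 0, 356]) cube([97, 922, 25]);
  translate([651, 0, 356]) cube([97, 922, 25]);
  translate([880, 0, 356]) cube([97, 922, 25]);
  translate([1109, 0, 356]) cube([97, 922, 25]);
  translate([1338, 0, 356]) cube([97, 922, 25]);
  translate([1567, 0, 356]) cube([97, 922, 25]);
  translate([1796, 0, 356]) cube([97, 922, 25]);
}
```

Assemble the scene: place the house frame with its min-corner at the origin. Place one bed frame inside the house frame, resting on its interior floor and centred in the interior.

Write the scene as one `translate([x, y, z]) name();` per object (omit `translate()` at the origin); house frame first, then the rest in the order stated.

house_frame();
translate([427, 914, 0]) bed_frame();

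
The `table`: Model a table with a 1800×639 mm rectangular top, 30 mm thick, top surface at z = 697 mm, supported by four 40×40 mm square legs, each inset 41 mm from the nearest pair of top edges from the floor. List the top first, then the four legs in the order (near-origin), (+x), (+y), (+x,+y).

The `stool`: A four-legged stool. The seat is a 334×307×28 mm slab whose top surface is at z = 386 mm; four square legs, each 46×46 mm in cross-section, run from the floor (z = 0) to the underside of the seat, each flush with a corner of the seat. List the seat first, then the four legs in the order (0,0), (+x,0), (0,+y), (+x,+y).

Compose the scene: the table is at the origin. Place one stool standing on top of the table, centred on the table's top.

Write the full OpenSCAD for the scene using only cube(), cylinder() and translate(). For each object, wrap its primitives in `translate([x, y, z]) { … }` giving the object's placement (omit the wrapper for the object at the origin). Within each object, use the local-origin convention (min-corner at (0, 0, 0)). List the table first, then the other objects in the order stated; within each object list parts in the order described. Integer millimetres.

translate([0, 0, 667]) cube([1800, 639, 30]);
translate([41, 41, 0]) cube([40, 40, 667]);
translate([1719, 41, 0]) cube([40, 40, 667]);
translate([41, 558, 0]) cube([40, 40, 667]);
translate([1719, 558, 0]) cube([40, 40, 667]);
translate([733, 166, 697]) {
  translate([0, 0, 358]) cube([334, 307, 28]);
  cube([46, 46, 358]);
  translate([288, 0, 0]) cube([46, 46, 358]);
  translate([0, 261, 0]) cube([46, 46, 358]);
  translate([288, 261, 0]) cube([46, 46, 358]);
}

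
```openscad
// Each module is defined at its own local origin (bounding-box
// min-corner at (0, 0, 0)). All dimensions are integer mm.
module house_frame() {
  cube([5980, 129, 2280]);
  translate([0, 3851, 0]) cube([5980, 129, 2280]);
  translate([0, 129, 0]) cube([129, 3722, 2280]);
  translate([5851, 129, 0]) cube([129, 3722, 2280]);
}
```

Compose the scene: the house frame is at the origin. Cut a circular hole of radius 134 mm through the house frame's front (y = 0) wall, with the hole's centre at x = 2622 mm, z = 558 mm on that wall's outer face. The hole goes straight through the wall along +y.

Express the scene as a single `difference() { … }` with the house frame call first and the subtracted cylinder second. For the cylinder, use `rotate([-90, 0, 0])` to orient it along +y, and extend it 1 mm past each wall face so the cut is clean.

difference() {
  house_frame();
  translate([2622, -1, 558]) rotate([-90, 0, 0]) cylinder(h = 131, r = 134);
}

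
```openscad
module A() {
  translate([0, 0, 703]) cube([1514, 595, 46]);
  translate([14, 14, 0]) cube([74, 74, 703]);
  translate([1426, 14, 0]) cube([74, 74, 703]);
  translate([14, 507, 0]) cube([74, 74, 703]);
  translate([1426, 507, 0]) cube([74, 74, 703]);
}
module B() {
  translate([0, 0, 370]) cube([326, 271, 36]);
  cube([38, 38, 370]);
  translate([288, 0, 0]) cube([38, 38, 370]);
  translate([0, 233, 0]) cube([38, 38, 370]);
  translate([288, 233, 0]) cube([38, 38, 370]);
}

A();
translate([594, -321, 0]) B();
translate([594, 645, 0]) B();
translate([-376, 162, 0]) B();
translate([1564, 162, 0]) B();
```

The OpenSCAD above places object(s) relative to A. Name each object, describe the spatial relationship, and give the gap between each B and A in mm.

A is a table. B is a stool. Four stools sit around the table at the −y, +y, −x, +x sides. The gap between each stool and the table is 50 mm.

Each stool's nearest face is 50 mm from the table's bounding box.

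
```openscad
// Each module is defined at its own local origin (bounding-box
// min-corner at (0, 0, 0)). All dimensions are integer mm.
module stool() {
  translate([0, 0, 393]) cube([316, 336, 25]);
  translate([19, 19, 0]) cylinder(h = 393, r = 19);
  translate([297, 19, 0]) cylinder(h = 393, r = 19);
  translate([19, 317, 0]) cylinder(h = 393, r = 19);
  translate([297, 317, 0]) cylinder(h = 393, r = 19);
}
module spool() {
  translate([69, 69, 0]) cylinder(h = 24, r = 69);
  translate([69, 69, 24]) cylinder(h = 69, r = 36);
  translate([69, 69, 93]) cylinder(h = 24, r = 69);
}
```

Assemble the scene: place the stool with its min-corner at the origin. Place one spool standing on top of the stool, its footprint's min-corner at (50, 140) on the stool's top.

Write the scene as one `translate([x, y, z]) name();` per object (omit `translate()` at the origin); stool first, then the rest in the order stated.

stool();
translate([50, 140, 418]) spool();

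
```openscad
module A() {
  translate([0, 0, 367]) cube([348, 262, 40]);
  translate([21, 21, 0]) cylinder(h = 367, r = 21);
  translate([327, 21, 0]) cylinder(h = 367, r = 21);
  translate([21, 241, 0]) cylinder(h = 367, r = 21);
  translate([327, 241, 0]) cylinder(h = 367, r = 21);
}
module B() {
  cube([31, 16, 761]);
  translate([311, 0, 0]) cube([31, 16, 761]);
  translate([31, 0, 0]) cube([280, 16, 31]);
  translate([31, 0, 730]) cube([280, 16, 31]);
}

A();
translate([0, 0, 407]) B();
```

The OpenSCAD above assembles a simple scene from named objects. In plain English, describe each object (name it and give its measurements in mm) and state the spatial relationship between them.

A is a simple wooden stool: a rectangular seat 348 mm (x) by 262 mm (y), 40 mm thick, top face at z = 407 mm, on four round legs, each 42 mm in diameter. The legs rest on z = 0, each leg's axis is inset half a diameter from the nearest pair of seat edges (so the leg's bounding box is flush with the corner).

B is a picture frame with a 280×699 mm rectangular opening (x by z) and a uniform 31 mm border on every side. Frame depth is 16 mm along y. It is built from two vertical stiles running the full outside height and two horizontal rails spanning the gap between the stiles.

The picture frame is on top of the stool.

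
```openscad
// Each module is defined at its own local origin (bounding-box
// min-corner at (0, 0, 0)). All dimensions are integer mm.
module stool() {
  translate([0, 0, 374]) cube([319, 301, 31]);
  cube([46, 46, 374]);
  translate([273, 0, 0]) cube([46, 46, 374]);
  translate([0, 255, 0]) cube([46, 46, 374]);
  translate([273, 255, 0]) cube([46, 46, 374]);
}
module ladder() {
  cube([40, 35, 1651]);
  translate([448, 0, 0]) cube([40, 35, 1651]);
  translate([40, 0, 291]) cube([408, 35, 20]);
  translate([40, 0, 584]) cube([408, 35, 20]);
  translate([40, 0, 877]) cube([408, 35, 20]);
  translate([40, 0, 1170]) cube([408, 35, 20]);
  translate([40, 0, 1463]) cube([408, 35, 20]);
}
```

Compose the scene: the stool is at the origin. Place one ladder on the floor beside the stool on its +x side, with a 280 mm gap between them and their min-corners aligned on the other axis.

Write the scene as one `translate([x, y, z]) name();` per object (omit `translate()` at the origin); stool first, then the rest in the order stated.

stool();
translate([599, 0, 0]) ladder();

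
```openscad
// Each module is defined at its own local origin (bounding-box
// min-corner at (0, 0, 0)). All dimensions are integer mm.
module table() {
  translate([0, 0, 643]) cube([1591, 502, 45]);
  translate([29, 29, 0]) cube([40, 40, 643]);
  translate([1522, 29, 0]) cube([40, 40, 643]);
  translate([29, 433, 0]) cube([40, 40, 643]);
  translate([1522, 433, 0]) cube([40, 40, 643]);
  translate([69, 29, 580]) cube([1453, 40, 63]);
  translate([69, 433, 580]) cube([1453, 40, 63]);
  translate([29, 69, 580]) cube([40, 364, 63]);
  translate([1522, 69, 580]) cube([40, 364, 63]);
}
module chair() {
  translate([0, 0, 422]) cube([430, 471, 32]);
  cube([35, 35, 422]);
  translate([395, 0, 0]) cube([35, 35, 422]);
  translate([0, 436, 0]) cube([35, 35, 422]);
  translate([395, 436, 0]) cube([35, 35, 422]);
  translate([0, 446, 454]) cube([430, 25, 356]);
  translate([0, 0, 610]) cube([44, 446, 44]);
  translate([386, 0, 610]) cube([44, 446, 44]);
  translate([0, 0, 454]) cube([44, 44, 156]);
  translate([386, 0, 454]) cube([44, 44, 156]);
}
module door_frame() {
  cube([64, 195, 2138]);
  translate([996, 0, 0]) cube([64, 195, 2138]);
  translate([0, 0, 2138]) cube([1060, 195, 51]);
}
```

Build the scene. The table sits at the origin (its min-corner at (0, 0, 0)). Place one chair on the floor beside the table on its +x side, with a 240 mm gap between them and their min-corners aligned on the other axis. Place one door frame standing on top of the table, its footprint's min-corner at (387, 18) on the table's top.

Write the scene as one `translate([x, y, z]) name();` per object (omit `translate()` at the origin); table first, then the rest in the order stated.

table();
translate([1831, 0, 0]) chair();
translate([387, 18, 688]) door_frame();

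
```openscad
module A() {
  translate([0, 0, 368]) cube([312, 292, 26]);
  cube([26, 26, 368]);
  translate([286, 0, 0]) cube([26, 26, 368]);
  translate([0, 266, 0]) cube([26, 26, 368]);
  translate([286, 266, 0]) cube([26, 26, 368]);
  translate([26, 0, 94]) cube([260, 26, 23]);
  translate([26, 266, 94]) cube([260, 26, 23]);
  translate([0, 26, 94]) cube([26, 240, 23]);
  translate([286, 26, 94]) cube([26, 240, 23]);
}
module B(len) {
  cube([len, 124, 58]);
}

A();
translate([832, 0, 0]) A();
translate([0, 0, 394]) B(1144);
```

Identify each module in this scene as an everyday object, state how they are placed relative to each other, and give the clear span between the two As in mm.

A is a stool. B is a beam. A beam spans the tops of two stools. The clear span between the two stools is 520 mm.

Second stool starts at x = 832; first ends at x = 312; clear span = 832 − 312 = 520 mm.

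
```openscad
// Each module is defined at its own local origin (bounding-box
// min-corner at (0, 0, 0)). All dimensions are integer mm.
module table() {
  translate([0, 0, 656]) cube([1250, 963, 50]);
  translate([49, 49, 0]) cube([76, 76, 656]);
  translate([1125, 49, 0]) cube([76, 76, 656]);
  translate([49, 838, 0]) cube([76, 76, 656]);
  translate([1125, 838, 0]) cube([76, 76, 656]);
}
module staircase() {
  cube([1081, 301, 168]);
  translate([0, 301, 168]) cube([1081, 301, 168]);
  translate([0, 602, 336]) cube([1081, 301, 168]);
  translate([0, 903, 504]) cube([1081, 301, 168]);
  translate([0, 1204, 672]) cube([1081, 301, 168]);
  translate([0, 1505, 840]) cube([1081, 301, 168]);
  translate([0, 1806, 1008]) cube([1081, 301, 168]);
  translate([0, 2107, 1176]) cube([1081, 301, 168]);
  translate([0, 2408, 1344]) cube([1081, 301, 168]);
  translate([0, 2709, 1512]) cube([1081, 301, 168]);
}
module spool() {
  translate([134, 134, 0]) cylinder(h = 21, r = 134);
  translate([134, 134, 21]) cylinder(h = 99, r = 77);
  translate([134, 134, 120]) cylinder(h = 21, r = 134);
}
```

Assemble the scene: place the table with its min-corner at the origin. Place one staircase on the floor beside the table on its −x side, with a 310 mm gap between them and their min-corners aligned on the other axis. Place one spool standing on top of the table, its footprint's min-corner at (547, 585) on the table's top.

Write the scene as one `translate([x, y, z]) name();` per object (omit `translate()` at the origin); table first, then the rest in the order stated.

table();
translate([-1391, 0, 0]) staircase();
translate([547, 585, 706]) spool();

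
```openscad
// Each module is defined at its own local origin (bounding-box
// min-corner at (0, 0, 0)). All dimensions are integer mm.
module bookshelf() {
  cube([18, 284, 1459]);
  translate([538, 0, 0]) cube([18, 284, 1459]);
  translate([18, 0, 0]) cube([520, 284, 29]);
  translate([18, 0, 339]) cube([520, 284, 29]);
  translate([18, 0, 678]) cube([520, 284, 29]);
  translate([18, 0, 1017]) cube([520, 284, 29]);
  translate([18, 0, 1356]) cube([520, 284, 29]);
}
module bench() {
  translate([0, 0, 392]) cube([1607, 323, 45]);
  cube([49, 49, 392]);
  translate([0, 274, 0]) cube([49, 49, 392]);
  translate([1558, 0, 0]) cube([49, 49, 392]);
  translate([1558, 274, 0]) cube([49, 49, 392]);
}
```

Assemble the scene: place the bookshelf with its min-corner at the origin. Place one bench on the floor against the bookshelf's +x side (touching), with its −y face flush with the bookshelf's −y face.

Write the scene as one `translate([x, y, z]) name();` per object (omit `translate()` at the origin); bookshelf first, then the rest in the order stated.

bookshelf();
translate([556, 0, 0]) bench();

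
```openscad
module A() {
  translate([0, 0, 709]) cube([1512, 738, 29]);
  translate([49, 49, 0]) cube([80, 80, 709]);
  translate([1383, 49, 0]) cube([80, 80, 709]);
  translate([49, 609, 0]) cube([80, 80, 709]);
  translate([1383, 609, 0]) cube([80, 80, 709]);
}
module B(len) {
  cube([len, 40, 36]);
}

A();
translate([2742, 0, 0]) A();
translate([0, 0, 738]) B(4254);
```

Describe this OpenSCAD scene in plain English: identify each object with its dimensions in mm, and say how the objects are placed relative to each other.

A is a table: top 1512 mm (x) × 738 mm (y), 29 mm thick, upper face at z = 738 mm, on four 80×80 mm square legs, each inset 49 mm from the nearest pair of top edges, running from z = 0 to the bottom of the top.

B is a rectangular beam 4254 mm long (x), 40 mm deep (y), 36 mm thick (z).

The beam spans the tops of two tables placed 1230 mm apart, resting at z = 738 mm.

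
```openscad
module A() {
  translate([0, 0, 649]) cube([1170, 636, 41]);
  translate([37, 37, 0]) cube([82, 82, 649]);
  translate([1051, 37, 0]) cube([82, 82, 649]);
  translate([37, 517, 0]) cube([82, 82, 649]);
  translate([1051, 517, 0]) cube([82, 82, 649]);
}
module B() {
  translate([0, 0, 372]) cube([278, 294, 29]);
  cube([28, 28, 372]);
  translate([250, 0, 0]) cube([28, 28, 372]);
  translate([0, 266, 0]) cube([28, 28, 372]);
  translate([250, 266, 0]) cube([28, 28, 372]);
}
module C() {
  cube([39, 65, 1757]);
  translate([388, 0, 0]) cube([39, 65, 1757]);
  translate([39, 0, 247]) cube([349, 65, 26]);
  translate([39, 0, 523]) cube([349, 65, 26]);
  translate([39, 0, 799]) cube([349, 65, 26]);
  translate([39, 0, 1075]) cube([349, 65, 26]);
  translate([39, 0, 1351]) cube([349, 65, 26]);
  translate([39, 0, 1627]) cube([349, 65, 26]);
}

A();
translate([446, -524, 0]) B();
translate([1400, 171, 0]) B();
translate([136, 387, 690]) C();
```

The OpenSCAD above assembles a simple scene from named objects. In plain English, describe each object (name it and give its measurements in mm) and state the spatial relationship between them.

A is a rectangular dining table. The top is 1170×636×41 mm with its upper surface at z = 690 mm. It stands on four 82×82 mm square legs, each inset 37 mm from the nearest pair of top edges, running from the floor to the underside of the top.

B is a four-legged stool. The seat is a 278×294×29 mm slab whose top surface is at z = 401 mm; four square legs, each 28×28 mm in cross-section, run from the floor (z = 0) to the underside of the seat, each flush with a corner of the seat.

C is a straight ladder. Two 39×65 mm vertical rails, 1757 mm tall, stand 427 mm apart (outside-to-outside) with their front faces coplanar on the −y side. 6 rungs, each 65 mm deep and 26 mm tall, span between the inner faces of the rails, front faces flush with the rails. The lowest rung's underside is at z = 247 mm and rungs are spaced 276 mm apart (underside to underside).

Two stools sit around the table at the −y, +x sides. The ladder is on top of the table.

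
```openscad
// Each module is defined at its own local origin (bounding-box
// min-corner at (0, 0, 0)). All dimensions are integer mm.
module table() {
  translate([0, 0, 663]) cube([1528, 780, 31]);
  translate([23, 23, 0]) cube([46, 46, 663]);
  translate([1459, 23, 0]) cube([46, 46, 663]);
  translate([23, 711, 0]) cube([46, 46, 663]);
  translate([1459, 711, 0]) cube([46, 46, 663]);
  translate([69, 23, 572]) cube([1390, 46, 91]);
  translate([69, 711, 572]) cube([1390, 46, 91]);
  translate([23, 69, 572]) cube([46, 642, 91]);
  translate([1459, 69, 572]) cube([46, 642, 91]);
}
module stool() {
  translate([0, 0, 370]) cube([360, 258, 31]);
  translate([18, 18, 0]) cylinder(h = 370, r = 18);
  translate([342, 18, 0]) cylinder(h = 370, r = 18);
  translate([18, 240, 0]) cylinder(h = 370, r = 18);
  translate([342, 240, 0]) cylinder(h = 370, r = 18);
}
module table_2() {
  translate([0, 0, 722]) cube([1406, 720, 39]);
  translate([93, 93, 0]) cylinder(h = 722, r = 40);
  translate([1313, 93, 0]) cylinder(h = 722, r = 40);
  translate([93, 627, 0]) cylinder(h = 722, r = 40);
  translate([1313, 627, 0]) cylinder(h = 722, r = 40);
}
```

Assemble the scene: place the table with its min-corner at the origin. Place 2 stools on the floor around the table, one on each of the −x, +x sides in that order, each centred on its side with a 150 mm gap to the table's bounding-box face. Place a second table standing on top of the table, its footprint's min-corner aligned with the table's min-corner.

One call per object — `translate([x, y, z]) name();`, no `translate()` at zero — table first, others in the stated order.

table();
translate([-510, 261, 0]) stool();
translate([1678, 261, 0]) stool();
translate([0, 0, 694]) table_2();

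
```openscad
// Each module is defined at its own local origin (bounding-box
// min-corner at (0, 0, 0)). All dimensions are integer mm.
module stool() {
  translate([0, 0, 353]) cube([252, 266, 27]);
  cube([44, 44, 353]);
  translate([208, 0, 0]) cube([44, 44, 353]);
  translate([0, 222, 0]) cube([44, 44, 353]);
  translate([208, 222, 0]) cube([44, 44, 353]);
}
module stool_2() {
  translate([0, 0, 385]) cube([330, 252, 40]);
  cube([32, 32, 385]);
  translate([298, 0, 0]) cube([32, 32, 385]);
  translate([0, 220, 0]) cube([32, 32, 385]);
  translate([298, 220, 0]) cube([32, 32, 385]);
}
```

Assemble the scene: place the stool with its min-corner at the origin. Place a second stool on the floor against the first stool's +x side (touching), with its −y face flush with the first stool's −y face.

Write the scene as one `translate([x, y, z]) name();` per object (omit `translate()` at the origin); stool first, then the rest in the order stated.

stool();
translate([252, 0, 0]) stool_2();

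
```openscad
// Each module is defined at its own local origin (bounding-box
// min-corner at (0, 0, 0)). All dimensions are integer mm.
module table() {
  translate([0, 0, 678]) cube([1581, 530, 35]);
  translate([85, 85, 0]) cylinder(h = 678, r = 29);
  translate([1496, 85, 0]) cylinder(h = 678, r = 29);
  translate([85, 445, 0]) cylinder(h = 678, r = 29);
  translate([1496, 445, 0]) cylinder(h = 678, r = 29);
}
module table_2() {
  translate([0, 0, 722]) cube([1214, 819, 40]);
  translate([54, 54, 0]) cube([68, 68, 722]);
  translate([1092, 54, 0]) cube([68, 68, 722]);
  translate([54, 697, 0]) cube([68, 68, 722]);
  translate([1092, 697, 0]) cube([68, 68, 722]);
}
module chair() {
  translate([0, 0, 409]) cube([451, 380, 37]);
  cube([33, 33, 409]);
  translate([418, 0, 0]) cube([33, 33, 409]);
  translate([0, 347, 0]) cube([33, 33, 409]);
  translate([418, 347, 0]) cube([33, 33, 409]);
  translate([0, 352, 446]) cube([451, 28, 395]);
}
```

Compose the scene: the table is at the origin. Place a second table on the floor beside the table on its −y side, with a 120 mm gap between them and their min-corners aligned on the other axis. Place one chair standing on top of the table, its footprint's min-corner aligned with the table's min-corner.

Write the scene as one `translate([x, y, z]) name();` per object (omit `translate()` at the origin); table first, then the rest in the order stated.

table();
translate([0, -939, 0]) table_2();
translate([0, 0, 713]) chair();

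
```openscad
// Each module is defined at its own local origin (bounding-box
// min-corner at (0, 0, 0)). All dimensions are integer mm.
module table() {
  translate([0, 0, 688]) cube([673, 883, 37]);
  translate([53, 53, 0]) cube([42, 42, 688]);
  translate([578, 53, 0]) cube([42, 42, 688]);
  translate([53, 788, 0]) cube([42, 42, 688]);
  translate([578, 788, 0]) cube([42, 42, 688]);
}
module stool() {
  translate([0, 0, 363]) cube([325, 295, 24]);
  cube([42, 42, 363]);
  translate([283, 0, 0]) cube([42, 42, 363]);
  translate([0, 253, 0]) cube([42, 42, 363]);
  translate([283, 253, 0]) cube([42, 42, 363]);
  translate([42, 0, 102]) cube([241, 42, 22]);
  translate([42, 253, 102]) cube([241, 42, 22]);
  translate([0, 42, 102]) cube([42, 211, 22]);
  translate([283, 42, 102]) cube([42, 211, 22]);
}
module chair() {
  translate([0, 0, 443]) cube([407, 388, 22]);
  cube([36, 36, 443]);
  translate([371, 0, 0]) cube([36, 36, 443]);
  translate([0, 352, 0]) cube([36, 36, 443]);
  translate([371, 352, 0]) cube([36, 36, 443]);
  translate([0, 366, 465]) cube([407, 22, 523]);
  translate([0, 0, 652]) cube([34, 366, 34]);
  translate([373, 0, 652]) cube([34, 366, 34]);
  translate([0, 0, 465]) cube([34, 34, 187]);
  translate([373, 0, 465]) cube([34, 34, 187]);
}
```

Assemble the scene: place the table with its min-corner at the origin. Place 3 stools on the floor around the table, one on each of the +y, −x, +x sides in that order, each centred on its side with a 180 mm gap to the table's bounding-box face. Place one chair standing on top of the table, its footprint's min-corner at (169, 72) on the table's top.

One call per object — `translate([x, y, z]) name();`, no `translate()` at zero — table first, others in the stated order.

table();
translate([174, 1063, 0]) stool();
translate([-505, 294, 0]) stool();
translate([853, 294, 0]) stool();
translate([169, 72, 725]) chair();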